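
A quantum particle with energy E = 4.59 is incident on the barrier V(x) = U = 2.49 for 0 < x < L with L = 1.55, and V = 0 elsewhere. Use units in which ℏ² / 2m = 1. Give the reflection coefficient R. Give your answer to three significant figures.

R = 0.0892

E > U: inside the barrier k₂ = √(2m(E − U))/ℏ = 1.449, k₂L = 2.246.
Matching at both interfaces gives T⁻¹ = 1 + U² sin²(k₂L) / [4E(E − U)] = 1.098, hence T = 0.911.
R = 1 − T = 0.0892.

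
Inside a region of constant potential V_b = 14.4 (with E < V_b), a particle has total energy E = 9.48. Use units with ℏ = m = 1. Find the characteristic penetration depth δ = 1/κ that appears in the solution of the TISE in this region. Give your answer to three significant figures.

δ = 0.319

Since E < V_b the TISE in this region is ψ'' = κ²ψ with κ = √(2m(V_b − E))/ℏ.
κ = √(2 × 1 × 4.92) = 3.137. The penetration depth is δ = 1/κ = 0.319.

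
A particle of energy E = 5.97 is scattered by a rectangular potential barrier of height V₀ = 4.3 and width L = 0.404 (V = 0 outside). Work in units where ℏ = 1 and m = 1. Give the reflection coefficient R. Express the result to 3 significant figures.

Above the barrier the interior wavenumber is k₂ = √(2m(E − V₀))/ℏ = 1.828, giving phase k₂L = 0.7383.
T = [1 + V₀² sin²(k₂L) / (4E(E − V₀))]⁻¹ = 1/1.210 = 0.826.
R = 1 − T = 0.174.

R = 0.174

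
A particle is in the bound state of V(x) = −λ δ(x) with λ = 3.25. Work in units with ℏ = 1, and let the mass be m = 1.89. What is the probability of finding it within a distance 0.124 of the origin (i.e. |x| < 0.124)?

P = 0.782

The normalised bound state is ψ = √κ e^{−κ|x|} with κ = mλ/ℏ² = 6.143.
P(|x| < d) = ∫_{−d}^{d} κ e^{−2κ|x|} dx = 1 − e^{−2κd} = 1 − e^{−1.523} = 0.7820.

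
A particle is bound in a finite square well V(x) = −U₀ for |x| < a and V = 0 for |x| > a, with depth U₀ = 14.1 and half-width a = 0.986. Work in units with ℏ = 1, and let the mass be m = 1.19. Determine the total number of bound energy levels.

The dimensionless depth is z₀ = a√(2mU₀)/ℏ = 0.986 × √(33.56) = 5.712.
The even/odd transcendental equations gain one root per π/2 in z₀, giving N = 1 + ⌊2z₀/π⌋ = 1 + ⌊3.636⌋ = 4.

N = 4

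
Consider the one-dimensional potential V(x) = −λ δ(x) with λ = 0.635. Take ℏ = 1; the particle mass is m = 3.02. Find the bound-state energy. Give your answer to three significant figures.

E = -0.609

For x ≠ 0 the bound state is ψ ∝ e^{−κ|x|}; integrating the TISE across the delta gives the cusp condition 2κ = 2mλ/ℏ², so κ = 1.918.
Then E = −ℏ²κ²/(2m) = −mλ²/(2ℏ²) = -0.6089.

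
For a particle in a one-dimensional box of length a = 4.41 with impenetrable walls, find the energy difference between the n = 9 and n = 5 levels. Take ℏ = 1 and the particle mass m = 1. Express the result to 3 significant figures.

ΔE = 14.2

E_n = n²π²ℏ²/(2ma²), so ΔE = (9² − 5²) π²ℏ²/(2ma²).
ΔE = 56 × π² / (2 × 1 × 4.41²) = 14.21.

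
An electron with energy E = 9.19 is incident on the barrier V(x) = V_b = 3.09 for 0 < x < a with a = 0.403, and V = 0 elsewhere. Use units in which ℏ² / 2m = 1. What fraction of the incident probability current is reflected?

R = 0.0291

E > V_b: inside the barrier k₂ = √(2m(E − V_b))/ℏ = 2.470, k₂a = 0.9953.
T = [1 + V_b² sin²(k₂a) / (4E(E − V_b))]⁻¹ = 1/1.030 = 0.971.
R = 1 − T = 0.0291.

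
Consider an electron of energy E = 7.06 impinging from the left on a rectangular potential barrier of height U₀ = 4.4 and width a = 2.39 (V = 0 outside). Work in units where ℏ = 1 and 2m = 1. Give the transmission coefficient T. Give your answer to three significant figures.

E > U₀: inside the barrier k₂ = √(2m(E − U₀))/ℏ = 1.631, k₂a = 3.898.
T = [1 + U₀² sin²(k₂a) / (4E(E − U₀))]⁻¹ = 1/1.121 = 0.892.

T = 0.892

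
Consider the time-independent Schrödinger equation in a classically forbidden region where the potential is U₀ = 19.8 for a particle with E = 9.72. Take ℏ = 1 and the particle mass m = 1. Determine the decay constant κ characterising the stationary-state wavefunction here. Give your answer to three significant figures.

κ = 4.49

Since E < U₀ the TISE in this region is ψ'' = κ²ψ with κ = √(2m(U₀ − E))/ℏ.
κ = √(2 × 1 × 10.08) = 4.490.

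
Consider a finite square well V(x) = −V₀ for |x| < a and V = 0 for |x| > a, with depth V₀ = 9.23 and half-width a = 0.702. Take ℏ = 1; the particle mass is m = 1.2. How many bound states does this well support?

N = 3

The dimensionless depth is z₀ = a√(2mV₀)/ℏ = 0.702 × √(22.15) = 3.304.
The even/odd transcendental equations gain one root per π/2 in z₀, giving N = 1 + ⌊2z₀/π⌋ = 1 + ⌊2.103⌋ = 3.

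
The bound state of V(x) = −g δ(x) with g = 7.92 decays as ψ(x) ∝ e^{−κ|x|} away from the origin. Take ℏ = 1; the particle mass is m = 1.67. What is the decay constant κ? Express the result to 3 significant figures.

κ = 13.2

Integrating the TISE across x = 0 gives the cusp condition ψ'(0⁺) − ψ'(0⁻) = −(2mg/ℏ²)ψ(0).
With ψ ∝ e^{−κ|x|} this yields −2κ = −2mg/ℏ², so κ = mg/ℏ² = 13.23.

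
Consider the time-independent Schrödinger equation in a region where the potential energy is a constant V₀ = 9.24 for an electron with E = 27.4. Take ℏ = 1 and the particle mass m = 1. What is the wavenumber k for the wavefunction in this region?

k = 6.03

With E > V₀ the solution is oscillatory, ψ ∝ e^{±ikx} with k = √(2m(E − V₀))/ℏ.
k = √(2 × 1 × 18.16) = 6.027.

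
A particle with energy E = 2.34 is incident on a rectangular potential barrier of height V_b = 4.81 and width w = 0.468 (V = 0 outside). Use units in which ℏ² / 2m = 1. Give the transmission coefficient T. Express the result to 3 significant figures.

T = 0.607

Since E < V_b the interior solution is evanescent with decay constant κ = √(2m(V_b − E))/ℏ = 1.572.
κw = 0.7355, sinh(κw) = 0.8037.
Matching ψ, ψ′ at both faces gives T = [1 + V_b² sinh²(κw) / (4E(V_b − E))]⁻¹ = 1/1.646 = 0.607.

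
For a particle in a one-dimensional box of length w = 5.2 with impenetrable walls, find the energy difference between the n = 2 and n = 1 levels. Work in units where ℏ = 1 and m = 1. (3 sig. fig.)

E_n = n²π²ℏ²/(2mw²), so ΔE = (2² − 1²) π²ℏ²/(2mw²).
ΔE = 3 × π² / (2 × 1 × 5.2²) = 0.5475.

ΔE = 0.548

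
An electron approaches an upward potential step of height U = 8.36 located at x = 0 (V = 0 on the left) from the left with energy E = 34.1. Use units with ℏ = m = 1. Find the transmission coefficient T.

On each side the TISE gives plane waves with k = √(2m(E − V))/ℏ: k₁ = √(2·1·34.1) = 8.258, k₂ = √(2·1·25.74) = 7.175.
Continuity of ψ and ψ′ at the step yields the reflection amplitude r = (k₁ − k₂)/(k₁ + k₂) = 0.07020; thus R = |r|² = 0.004928, T = 0.9951.

T = 0.995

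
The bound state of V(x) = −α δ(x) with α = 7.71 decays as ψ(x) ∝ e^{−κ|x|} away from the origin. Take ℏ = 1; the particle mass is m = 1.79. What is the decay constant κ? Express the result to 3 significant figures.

Integrating the TISE across x = 0 gives the cusp condition ψ'(0⁺) − ψ'(0⁻) = −(2mα/ℏ²)ψ(0).
With ψ ∝ e^{−κ|x|} this yields −2κ = −2mα/ℏ², so κ = mα/ℏ² = 13.80.

κ = 13.8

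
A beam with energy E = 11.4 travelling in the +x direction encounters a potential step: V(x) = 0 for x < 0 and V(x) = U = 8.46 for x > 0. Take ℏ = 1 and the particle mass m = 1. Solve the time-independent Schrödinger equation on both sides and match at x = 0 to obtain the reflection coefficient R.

On each side the TISE gives plane waves with k = √(2m(E − V))/ℏ: k₁ = √(2·1·11.4) = 4.775, k₂ = √(2·1·2.94) = 2.425.
Continuity of ψ and ψ′ at the step yields the reflection amplitude r = (k₁ − k₂)/(k₁ + k₂) = 0.3264; thus R = |r|² = 0.1065, T = 0.8935.

R = 0.107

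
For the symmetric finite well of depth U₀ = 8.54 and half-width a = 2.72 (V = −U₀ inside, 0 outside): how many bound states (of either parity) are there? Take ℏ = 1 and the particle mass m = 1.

N = 8

The dimensionless depth is z₀ = a√(2mU₀)/ℏ = 2.72 × √(17.08) = 11.24.
The even/odd transcendental equations gain one root per π/2 in z₀, giving N = 1 + ⌊2z₀/π⌋ = 1 + ⌊7.156⌋ = 8.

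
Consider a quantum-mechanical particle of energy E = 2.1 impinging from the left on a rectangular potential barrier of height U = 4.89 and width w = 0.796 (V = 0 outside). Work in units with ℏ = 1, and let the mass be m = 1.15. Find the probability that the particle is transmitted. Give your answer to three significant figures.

T = 0.0672

E < U: inside the barrier ψ ∝ e^{±κx} with κ = √(2m(U − E))/ℏ = 2.533.
κw = 2.016, sinh(κw) = 3.689.
The exact tunnelling result is T⁻¹ = 1 + U² sinh²(κw) / [4E(U − E)] = 14.89, so T = 0.0672.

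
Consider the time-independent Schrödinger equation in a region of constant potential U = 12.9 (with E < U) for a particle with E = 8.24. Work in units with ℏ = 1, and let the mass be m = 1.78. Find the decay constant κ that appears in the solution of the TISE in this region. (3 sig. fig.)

κ = 4.07

Since E < U the TISE in this region is ψ'' = κ²ψ with κ = √(2m(U − E))/ℏ.
κ = √(2 × 1.78 × 4.66) = 4.073.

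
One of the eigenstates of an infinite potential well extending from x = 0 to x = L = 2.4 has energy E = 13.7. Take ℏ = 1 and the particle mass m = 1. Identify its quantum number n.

n = 4

For an infinite well E_n = n²π²ℏ²/(2mL²), so n = (L/πℏ)√(2mE).
n = (2.4/π) × √(2 × 1 × 13.7) = 3.999 → n = 4.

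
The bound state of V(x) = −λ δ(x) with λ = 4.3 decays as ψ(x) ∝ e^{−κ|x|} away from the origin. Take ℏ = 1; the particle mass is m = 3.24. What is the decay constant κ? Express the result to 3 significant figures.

κ = 13.9

Integrate −(ℏ²/2m)ψ'' − λδ(x)ψ = Eψ from −ε to +ε: the ψ'' term gives ψ'(0⁺) − ψ'(0⁻) and the δ term gives −(2mλ/ℏ²)ψ(0).
With ψ ∝ e^{−κ|x|} this yields −2κ = −2mλ/ℏ², so κ = mλ/ℏ² = 13.93.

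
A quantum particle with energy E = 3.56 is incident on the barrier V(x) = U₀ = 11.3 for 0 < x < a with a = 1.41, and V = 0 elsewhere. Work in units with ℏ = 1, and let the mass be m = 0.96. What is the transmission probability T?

T = 0.0000656

Since E < U₀ the interior solution is evanescent with decay constant κ = √(2m(U₀ − E))/ℏ = 3.855.
κa = 5.436, sinh(κa) = 114.7.
The exact tunnelling result is T⁻¹ = 1 + U₀² sinh²(κa) / [4E(U₀ − E)] = 15240, so T = 0.0000656.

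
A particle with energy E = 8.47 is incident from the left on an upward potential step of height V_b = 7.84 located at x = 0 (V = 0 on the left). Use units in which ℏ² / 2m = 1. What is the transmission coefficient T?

On each side the TISE gives plane waves with k = √(2m(E − V))/ℏ: k₁ = √(2·½·8.47) = 2.910, k₂ = √(2·½·0.63) = 0.7937.
Matching ψ and ψ′ at x = 0 gives r = (k₁ − k₂)/(k₁ + k₂), so R = r² = 0.3265 and T = 1 − R = 0.6735.

T = 0.673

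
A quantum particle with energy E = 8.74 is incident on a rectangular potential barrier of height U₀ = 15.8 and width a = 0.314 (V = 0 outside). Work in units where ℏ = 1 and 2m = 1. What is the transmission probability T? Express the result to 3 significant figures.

T = 0.531

Since E < U₀ the interior solution is evanescent with decay constant κ = √(2m(U₀ − E))/ℏ = 2.657.
κa = 0.8343, sinh(κa) = 0.9345.
Matching ψ, ψ′ at both faces gives T = [1 + U₀² sinh²(κa) / (4E(U₀ − E))]⁻¹ = 1/1.883 = 0.531.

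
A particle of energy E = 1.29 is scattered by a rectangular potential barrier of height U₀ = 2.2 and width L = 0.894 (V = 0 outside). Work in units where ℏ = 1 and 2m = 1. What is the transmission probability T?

T = 0.513

E < U₀: inside the barrier ψ ∝ e^{±κx} with κ = √(2m(U₀ − E))/ℏ = 0.9539.
κL = 0.8528, sinh(κL) = 0.9600.
Matching ψ, ψ′ at both faces gives T = [1 + U₀² sinh²(κL) / (4E(U₀ − E))]⁻¹ = 1/1.950 = 0.513.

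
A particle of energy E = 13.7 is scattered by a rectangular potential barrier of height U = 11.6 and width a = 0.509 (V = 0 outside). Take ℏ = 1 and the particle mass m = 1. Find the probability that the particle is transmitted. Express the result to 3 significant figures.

T = 0.534

Above the barrier the interior wavenumber is k₂ = √(2m(E − U))/ℏ = 2.049, giving phase k₂a = 1.043.
Matching at both interfaces gives T⁻¹ = 1 + U² sin²(k₂a) / [4E(E − U)] = 1.873, hence T = 0.534.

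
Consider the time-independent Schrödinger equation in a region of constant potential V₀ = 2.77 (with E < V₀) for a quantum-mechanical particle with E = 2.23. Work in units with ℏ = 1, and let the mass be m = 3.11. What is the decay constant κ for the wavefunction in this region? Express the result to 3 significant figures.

κ = 1.83

Since E < V₀ the TISE in this region is ψ'' = κ²ψ with κ = √(2m(V₀ − E))/ℏ.
κ = √(2 × 3.11 × 0.54) = 1.833.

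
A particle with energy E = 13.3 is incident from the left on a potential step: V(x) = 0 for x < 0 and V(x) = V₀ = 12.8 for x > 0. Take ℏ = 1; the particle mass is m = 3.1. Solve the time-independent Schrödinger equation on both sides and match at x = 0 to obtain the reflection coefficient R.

The wavenumbers are k₁ = √(2mE)/ℏ = 9.081 on the left and k₂ = √(2m(E − V₀))/ℏ = 1.761 on the right.
Continuity of ψ and ψ′ at the step yields the reflection amplitude r = (k₁ − k₂)/(k₁ + k₂) = 0.6752; thus R = |r|² = 0.4559, T = 0.5441.

R = 0.456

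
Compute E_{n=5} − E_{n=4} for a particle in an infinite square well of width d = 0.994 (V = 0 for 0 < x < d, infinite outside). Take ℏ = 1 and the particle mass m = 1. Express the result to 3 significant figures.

ΔE = 45.0

E_n = n²π²ℏ²/(2md²), so ΔE = (5² − 4²) π²ℏ²/(2md²).
ΔE = 9 × π² / (2 × 1 × 0.994²) = 44.95.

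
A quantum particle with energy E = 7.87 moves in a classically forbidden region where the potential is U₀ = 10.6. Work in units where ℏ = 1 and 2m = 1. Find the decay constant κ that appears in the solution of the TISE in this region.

κ = 1.65

Since E < U₀ the TISE in this region is ψ'' = κ²ψ with κ = √(2m(U₀ − E))/ℏ.
κ = √(2 × 0.5 × 2.73) = 1.652.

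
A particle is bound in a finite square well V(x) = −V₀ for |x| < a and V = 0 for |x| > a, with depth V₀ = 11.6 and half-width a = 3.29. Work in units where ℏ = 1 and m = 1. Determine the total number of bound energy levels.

The dimensionless depth is z₀ = a√(2mV₀)/ℏ = 3.29 × √(23.20) = 15.85.
The even/odd transcendental equations gain one root per π/2 in z₀, giving N = 1 + ⌊2z₀/π⌋ = 1 + ⌊10.09⌋ = 11.

N = 11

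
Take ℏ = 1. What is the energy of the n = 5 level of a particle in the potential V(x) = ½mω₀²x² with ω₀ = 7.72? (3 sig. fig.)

The oscillator eigenvalues are E_n = ℏω₀(n + ½), so E_5 = 7.72 × 5.5 = 42.46.

E = 42.5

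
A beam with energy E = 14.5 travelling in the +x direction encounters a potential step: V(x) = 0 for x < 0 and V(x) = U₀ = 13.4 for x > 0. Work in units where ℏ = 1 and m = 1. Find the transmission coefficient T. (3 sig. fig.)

T = 0.677

The wavenumbers are k₁ = √(2mE)/ℏ = 5.385 on the left and k₂ = √(2m(E − U₀))/ℏ = 1.483 on the right.
Matching ψ and ψ′ at x = 0 gives r = (k₁ − k₂)/(k₁ + k₂), so R = r² = 0.3227 and T = 1 − R = 0.6773.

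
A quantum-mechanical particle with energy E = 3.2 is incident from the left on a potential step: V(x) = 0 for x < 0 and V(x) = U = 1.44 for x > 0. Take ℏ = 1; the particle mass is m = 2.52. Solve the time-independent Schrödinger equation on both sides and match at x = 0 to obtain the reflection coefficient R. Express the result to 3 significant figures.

The wavenumbers are k₁ = √(2mE)/ℏ = 4.016 on the left and k₂ = √(2m(E − U))/ℏ = 2.978 on the right.
Continuity of ψ and ψ′ at the step yields the reflection amplitude r = (k₁ − k₂)/(k₁ + k₂) = 0.1484; thus R = |r|² = 0.02201, T = 0.9780.

R = 0.0220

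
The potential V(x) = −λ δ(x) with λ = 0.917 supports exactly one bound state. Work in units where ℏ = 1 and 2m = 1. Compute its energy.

The bound state is ψ(x) = √κ e^{−κ|x|}. The derivative jump ψ'(0⁺) − ψ'(0⁻) = −(2mλ/ℏ²)ψ(0) fixes κ = mλ/ℏ² = 0.4585.
Then E = −ℏ²κ²/(2m) = −mλ²/(2ℏ²) = -0.2102.

E = -0.210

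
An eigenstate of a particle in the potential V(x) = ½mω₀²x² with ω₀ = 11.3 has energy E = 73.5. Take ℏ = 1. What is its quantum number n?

Invert E_n = (n + ½)ℏω₀: n = E/ℏω₀ − ½ = 6.004, so n = 6.

n = 6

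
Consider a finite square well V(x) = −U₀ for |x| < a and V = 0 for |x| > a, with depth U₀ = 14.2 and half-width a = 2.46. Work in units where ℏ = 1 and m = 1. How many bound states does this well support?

N = 9

Define the well-strength parameter z₀ = (a/ℏ)√(2mU₀) = 2.46 × √(2·1·14.2) = 13.11.
The even/odd transcendental equations gain one root per π/2 in z₀, giving N = 1 + ⌊2z₀/π⌋ = 1 + ⌊8.346⌋ = 9.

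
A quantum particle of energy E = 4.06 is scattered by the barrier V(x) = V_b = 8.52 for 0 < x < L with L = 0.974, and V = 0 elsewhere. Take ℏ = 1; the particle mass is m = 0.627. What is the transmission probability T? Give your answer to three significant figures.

Since E < V_b the interior solution is evanescent with decay constant κ = √(2m(V_b − E))/ℏ = 2.365.
κL = 2.303, sinh(κL) = 4.954.
The exact tunnelling result is T⁻¹ = 1 + V_b² sinh²(κL) / [4E(V_b − E)] = 25.60, so T = 0.0391.

T = 0.0391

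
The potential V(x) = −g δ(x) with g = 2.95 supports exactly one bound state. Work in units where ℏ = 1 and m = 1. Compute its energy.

For x ≠ 0 the bound state is ψ ∝ e^{−κ|x|}; integrating the TISE across the delta gives the cusp condition 2κ = 2mg/ℏ², so κ = 2.950.
Then E = −ℏ²κ²/(2m) = −mg²/(2ℏ²) = -4.351.

E = -4.35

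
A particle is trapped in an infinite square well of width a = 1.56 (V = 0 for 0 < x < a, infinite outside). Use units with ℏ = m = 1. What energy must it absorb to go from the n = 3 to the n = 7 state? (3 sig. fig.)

ΔE = 81.1

E_n = n²π²ℏ²/(2ma²), so ΔE = (7² − 3²) π²ℏ²/(2ma²).
ΔE = 40 × π² / (2 × 1 × 1.56²) = 81.11.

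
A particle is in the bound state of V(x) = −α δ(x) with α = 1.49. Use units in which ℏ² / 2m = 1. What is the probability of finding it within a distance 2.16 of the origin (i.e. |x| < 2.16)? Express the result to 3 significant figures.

The normalised bound state is ψ = √κ e^{−κ|x|} with κ = mα/ℏ² = 0.7450.
P(|x| < d) = ∫_{−d}^{d} κ e^{−2κ|x|} dx = 1 − e^{−2κd} = 1 − e^{−3.218} = 0.9600.

P = 0.960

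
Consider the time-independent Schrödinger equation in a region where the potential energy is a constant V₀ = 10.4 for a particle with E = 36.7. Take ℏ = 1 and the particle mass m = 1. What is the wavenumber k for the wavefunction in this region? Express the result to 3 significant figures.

k = 7.25

With E > V₀ the solution is oscillatory, ψ ∝ e^{±ikx} with k = √(2m(E − V₀))/ℏ.
k = √(2 × 1 × 26.3) = 7.253.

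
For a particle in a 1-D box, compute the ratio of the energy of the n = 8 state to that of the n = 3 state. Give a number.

Since E_n ∝ n², the ratio is (8/3)² = 7.11111.

7.11111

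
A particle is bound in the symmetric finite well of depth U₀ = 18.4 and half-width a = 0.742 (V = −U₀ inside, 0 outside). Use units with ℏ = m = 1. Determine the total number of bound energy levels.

N = 3

Define the well-strength parameter z₀ = (a/ℏ)√(2mU₀) = 0.742 × √(2·1·18.4) = 4.501.
A new bound state (alternating even/odd) appears each time z₀ passes a multiple of π/2, so N = ⌊2z₀/π⌋ + 1 = ⌊2.866⌋ + 1 = 3.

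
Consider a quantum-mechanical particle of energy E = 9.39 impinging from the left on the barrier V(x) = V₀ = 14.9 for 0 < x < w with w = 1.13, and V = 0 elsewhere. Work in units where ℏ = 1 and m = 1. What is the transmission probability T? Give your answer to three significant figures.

T = 0.00206

E < V₀: inside the barrier ψ ∝ e^{±κx} with κ = √(2m(V₀ − E))/ℏ = 3.320.
κw = 3.751, sinh(κw) = 21.27.
Matching ψ, ψ′ at both faces gives T = [1 + V₀² sinh²(κw) / (4E(V₀ − E))]⁻¹ = 1/486.5 = 0.00206.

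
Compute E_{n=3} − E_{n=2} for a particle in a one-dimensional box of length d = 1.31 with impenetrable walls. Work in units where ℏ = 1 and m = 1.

E_n = n²π²ℏ²/(2md²), so ΔE = (3² − 2²) π²ℏ²/(2md²).
ΔE = 5 × π² / (2 × 1 × 1.31²) = 14.38.

ΔE = 14.4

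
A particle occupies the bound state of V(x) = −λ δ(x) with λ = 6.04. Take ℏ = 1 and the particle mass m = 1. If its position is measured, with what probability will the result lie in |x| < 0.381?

P = 0.990

The normalised bound state is ψ = √κ e^{−κ|x|} with κ = mλ/ℏ² = 6.040.
P(|x| < d) = ∫_{−d}^{d} κ e^{−2κ|x|} dx = 1 − e^{−2κd} = 1 − e^{−4.602} = 0.9900.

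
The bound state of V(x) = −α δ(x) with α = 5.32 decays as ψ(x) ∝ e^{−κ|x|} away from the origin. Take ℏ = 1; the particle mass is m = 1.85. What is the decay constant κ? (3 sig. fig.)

κ = 9.84

Integrate −(ℏ²/2m)ψ'' − αδ(x)ψ = Eψ from −ε to +ε: the ψ'' term gives ψ'(0⁺) − ψ'(0⁻) and the δ term gives −(2mα/ℏ²)ψ(0).
With ψ ∝ e^{−κ|x|} this yields −2κ = −2mα/ℏ², so κ = mα/ℏ² = 9.842.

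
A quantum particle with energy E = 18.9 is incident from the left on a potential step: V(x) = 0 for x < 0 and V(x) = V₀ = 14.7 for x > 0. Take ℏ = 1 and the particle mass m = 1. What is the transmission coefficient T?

On each side the TISE gives plane waves with k = √(2m(E − V))/ℏ: k₁ = √(2·1·18.9) = 6.148, k₂ = √(2·1·4.2) = 2.898.
Matching ψ and ψ′ at x = 0 gives r = (k₁ − k₂)/(k₁ + k₂), so R = r² = 0.1291 and T = 1 − R = 0.8709.

T = 0.871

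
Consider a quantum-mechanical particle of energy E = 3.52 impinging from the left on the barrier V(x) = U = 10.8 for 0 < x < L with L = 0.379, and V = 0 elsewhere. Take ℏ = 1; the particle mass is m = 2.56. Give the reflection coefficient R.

Since E < U the interior solution is evanescent with decay constant κ = √(2m(U − E))/ℏ = 6.105.
κL = 2.314, sinh(κL) = 5.007.
The exact tunnelling result is T⁻¹ = 1 + U² sinh²(κL) / [4E(U − E)] = 29.53, so T = 0.0339.
R = 1 − T = 0.966.

R = 0.966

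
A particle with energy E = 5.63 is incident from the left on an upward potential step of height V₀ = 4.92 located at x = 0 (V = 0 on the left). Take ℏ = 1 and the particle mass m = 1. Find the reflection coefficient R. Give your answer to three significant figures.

The wavenumbers are k₁ = √(2mE)/ℏ = 3.356 on the left and k₂ = √(2m(E − V₀))/ℏ = 1.192 on the right.
Matching ψ and ψ′ at x = 0 gives r = (k₁ − k₂)/(k₁ + k₂), so R = r² = 0.2265 and T = 1 − R = 0.7735.

R = 0.226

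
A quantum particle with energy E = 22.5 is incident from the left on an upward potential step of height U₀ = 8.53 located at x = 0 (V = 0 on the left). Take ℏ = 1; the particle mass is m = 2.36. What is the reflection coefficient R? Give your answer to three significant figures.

R = 0.0141

The wavenumbers are k₁ = √(2mE)/ℏ = 10.31 on the left and k₂ = √(2m(E − U₀))/ℏ = 8.120 on the right.
Matching ψ and ψ′ at x = 0 gives r = (k₁ − k₂)/(k₁ + k₂), so R = r² = 0.01406 and T = 1 − R = 0.9859.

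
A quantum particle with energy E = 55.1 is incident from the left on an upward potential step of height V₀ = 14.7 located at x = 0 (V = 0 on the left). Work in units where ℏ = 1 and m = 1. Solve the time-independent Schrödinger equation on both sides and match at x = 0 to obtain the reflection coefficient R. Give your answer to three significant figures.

On each side the TISE gives plane waves with k = √(2m(E − V))/ℏ: k₁ = √(2·1·55.1) = 10.50, k₂ = √(2·1·40.4) = 8.989.
Continuity of ψ and ψ′ at the step yields the reflection amplitude r = (k₁ − k₂)/(k₁ + k₂) = 0.07742; thus R = |r|² = 0.005995, T = 0.9940.

R = 0.00599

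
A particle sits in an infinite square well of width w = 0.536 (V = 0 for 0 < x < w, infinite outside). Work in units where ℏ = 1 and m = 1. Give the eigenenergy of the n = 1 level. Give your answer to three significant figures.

Requiring ψ(0) = ψ(w) = 0 quantises k = nπ/w, hence E_n = ℏ²k²/2m = n²π²ℏ²/(2mw²).
E_1 = 1² × π² / (2 × 1 × 0.536²) = 17.18.

E = 17.2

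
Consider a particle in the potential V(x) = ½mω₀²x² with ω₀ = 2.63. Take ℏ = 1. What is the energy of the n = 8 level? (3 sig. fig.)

E = 22.4

The oscillator eigenvalues are E_n = ℏω₀(n + ½), so E_8 = 2.63 × 8.5 = 22.36.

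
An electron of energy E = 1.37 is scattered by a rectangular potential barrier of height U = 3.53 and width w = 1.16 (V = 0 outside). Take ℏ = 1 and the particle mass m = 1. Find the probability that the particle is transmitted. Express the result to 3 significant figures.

T = 0.0302

E < U: inside the barrier ψ ∝ e^{±κx} with κ = √(2m(U − E))/ℏ = 2.078.
κw = 2.411, sinh(κw) = 5.528.
The exact tunnelling result is T⁻¹ = 1 + U² sinh²(κw) / [4E(U − E)] = 33.17, so T = 0.0302.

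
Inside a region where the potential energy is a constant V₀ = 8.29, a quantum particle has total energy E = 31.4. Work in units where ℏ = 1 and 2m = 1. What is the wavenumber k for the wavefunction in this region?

k = 4.81

With E > V₀ the solution is oscillatory, ψ ∝ e^{±ikx} with k = √(2m(E − V₀))/ℏ.
k = √(2 × 0.5 × 23.11) = 4.807.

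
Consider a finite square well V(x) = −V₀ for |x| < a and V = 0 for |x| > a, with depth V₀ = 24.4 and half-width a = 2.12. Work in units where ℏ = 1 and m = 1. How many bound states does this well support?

Define the well-strength parameter z₀ = (a/ℏ)√(2mV₀) = 2.12 × √(2·1·24.4) = 14.81.
A new bound state (alternating even/odd) appears each time z₀ passes a multiple of π/2, so N = ⌊2z₀/π⌋ + 1 = ⌊9.428⌋ + 1 = 10.

N = 10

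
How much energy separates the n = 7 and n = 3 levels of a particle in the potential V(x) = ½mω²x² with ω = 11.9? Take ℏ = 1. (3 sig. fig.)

ΔE = 47.6

E_n = ℏω(n + ½), so ΔE = (7 − 3) ℏω = 4 × 11.9 = 47.60.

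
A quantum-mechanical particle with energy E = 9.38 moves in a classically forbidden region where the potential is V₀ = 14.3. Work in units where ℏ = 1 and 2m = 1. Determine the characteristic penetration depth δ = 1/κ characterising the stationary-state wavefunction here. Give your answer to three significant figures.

δ = 0.451

Since E < V₀ the TISE in this region is ψ'' = κ²ψ with κ = √(2m(V₀ − E))/ℏ.
κ = √(2 × 0.5 × 4.92) = 2.218. The penetration depth is δ = 1/κ = 0.451.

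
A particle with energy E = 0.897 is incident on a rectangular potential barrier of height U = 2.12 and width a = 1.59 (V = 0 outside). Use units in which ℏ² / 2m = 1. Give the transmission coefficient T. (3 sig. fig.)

E < U: inside the barrier ψ ∝ e^{±κx} with κ = √(2m(U − E))/ℏ = 1.106.
κa = 1.758, sinh(κa) = 2.815.
Matching ψ, ψ′ at both faces gives T = [1 + U² sinh²(κa) / (4E(U − E))]⁻¹ = 1/9.118 = 0.110.

T = 0.110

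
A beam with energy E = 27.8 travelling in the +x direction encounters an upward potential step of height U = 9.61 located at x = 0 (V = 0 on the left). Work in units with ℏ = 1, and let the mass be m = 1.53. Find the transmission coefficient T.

T = 0.989

The wavenumbers are k₁ = √(2mE)/ℏ = 9.223 on the left and k₂ = √(2m(E − U))/ℏ = 7.461 on the right.
Continuity of ψ and ψ′ at the step yields the reflection amplitude r = (k₁ − k₂)/(k₁ + k₂) = 0.1056; thus R = |r|² = 0.01116, T = 0.9888.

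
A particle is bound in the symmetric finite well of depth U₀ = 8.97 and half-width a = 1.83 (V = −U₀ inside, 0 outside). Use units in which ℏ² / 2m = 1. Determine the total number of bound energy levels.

N = 4

The dimensionless depth is z₀ = a√(2mU₀)/ℏ = 1.83 × √(8.970) = 5.481.
The even/odd transcendental equations gain one root per π/2 in z₀, giving N = 1 + ⌊2z₀/π⌋ = 1 + ⌊3.489⌋ = 4.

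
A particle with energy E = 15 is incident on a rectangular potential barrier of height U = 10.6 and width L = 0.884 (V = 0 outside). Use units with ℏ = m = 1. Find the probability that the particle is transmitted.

T = 0.905

Above the barrier the interior wavenumber is k₂ = √(2m(E − U))/ℏ = 2.966, giving phase k₂L = 2.622.
T = [1 + U² sin²(k₂L) / (4E(E − U))]⁻¹ = 1/1.105 = 0.905.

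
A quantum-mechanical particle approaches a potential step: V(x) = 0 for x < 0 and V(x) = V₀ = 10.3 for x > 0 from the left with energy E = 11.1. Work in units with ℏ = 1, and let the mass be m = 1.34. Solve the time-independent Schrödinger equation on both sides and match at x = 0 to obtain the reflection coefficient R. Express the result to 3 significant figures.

R = 0.333

The wavenumbers are k₁ = √(2mE)/ℏ = 5.454 on the left and k₂ = √(2m(E − V₀))/ℏ = 1.464 on the right.
Matching ψ and ψ′ at x = 0 gives r = (k₁ − k₂)/(k₁ + k₂), so R = r² = 0.3326 and T = 1 − R = 0.6674.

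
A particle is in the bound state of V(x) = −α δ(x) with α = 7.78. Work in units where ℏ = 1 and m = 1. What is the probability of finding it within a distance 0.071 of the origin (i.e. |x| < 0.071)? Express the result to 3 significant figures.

The normalised bound state is ψ = √κ e^{−κ|x|} with κ = mα/ℏ² = 7.780.
P(|x| < d) = ∫_{−d}^{d} κ e^{−2κ|x|} dx = 1 − e^{−2κd} = 1 − e^{−1.105} = 0.6687.

P = 0.669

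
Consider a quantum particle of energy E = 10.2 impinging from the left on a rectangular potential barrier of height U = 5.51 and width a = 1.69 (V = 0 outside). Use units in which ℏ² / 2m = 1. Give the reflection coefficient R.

E > U: inside the barrier k₂ = √(2m(E − U))/ℏ = 2.166, k₂a = 3.660.
Matching at both interfaces gives T⁻¹ = 1 + U² sin²(k₂a) / [4E(E − U)] = 1.039, hence T = 0.963.
R = 1 − T = 0.0375.

R = 0.0375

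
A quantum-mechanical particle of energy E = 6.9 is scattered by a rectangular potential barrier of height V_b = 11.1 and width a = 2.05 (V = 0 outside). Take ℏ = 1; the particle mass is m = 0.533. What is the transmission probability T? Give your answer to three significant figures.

T = 0.000642

Since E < V_b the interior solution is evanescent with decay constant κ = √(2m(V_b − E))/ℏ = 2.116.
κa = 4.338, sinh(κa) = 38.26.
Matching ψ, ψ′ at both faces gives T = [1 + V_b² sinh²(κa) / (4E(V_b − E))]⁻¹ = 1/1557 = 0.000642.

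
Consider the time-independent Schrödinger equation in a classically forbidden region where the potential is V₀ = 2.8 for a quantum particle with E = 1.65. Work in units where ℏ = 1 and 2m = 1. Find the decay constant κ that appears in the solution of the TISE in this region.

κ = 1.07

Since E < V₀ the TISE in this region is ψ'' = κ²ψ with κ = √(2m(V₀ − E))/ℏ.
κ = √(2 × 0.5 × 1.15) = 1.072.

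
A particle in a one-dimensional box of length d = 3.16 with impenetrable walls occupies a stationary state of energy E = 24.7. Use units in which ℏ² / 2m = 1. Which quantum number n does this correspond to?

From E_n = n²π²ℏ²/(2md²) invert to n = √(2md²E)/(πℏ).
n = (3.16/π) × √(2 × 0.5 × 24.7) = 4.999 → n = 5.

n = 5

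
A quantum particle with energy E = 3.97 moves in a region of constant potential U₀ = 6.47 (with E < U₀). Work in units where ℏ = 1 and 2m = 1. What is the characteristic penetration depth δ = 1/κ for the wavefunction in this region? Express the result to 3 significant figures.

Since E < U₀ the TISE in this region is ψ'' = κ²ψ with κ = √(2m(U₀ − E))/ℏ.
κ = √(2 × 0.5 × 2.5) = 1.581. The penetration depth is δ = 1/κ = 0.632.

δ = 0.632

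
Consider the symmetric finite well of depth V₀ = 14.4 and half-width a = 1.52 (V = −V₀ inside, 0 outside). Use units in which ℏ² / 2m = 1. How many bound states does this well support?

N = 4

Define the well-strength parameter z₀ = (a/ℏ)√(2mV₀) = 1.52 × √(2·0.5·14.4) = 5.768.
The even/odd transcendental equations gain one root per π/2 in z₀, giving N = 1 + ⌊2z₀/π⌋ = 1 + ⌊3.672⌋ = 4.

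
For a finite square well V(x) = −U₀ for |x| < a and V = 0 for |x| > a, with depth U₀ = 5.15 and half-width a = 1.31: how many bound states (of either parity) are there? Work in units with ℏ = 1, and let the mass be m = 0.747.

Define the well-strength parameter z₀ = (a/ℏ)√(2mU₀) = 1.31 × √(2·0.747·5.15) = 3.634.
A new bound state (alternating even/odd) appears each time z₀ passes a multiple of π/2, so N = ⌊2z₀/π⌋ + 1 = ⌊2.313⌋ + 1 = 3.

N = 3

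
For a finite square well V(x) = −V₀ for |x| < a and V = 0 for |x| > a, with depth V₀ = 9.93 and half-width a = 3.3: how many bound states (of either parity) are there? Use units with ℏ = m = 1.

Define the well-strength parameter z₀ = (a/ℏ)√(2mV₀) = 3.3 × √(2·1·9.93) = 14.71.
The even/odd transcendental equations gain one root per π/2 in z₀, giving N = 1 + ⌊2z₀/π⌋ = 1 + ⌊9.362⌋ = 10.

N = 10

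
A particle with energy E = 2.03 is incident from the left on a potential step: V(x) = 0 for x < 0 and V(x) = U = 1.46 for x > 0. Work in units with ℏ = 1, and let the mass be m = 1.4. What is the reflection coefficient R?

The wavenumbers are k₁ = √(2mE)/ℏ = 2.384 on the left and k₂ = √(2m(E − U))/ℏ = 1.263 on the right.
Continuity of ψ and ψ′ at the step yields the reflection amplitude r = (k₁ − k₂)/(k₁ + k₂) = 0.3073; thus R = |r|² = 0.09442, T = 0.9056.

R = 0.0944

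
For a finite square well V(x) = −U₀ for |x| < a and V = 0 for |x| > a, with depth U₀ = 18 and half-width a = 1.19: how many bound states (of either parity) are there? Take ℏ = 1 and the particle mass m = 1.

N = 5

Define the well-strength parameter z₀ = (a/ℏ)√(2mU₀) = 1.19 × √(2·1·18) = 7.140.
The even/odd transcendental equations gain one root per π/2 in z₀, giving N = 1 + ⌊2z₀/π⌋ = 1 + ⌊4.545⌋ = 5.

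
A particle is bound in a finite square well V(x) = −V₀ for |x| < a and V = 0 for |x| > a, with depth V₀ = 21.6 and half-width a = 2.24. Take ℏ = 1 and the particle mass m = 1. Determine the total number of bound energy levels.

N = 10

Define the well-strength parameter z₀ = (a/ℏ)√(2mV₀) = 2.24 × √(2·1·21.6) = 14.72.
A new bound state (alternating even/odd) appears each time z₀ passes a multiple of π/2, so N = ⌊2z₀/π⌋ + 1 = ⌊9.373⌋ + 1 = 10.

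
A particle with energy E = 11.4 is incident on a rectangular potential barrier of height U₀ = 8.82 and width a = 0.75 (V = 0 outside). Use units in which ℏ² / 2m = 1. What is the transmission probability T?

E > U₀: inside the barrier k₂ = √(2m(E − U₀))/ℏ = 1.606, k₂a = 1.205.
Matching at both interfaces gives T⁻¹ = 1 + U₀² sin²(k₂a) / [4E(E − U₀)] = 1.576, hence T = 0.634.

T = 0.634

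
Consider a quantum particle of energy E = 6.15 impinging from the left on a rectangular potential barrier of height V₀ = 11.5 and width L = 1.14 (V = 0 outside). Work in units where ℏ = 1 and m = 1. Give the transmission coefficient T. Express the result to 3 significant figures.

Since E < V₀ the interior solution is evanescent with decay constant κ = √(2m(V₀ − E))/ℏ = 3.271.
κL = 3.729, sinh(κL) = 20.81.
Matching ψ, ψ′ at both faces gives T = [1 + V₀² sinh²(κL) / (4E(V₀ − E))]⁻¹ = 1/436.1 = 0.00229.

T = 0.00229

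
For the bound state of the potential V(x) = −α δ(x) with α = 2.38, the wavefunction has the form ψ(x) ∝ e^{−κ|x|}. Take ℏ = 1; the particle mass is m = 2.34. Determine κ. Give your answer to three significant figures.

κ = 5.57

Integrate −(ℏ²/2m)ψ'' − αδ(x)ψ = Eψ from −ε to +ε: the ψ'' term gives ψ'(0⁺) − ψ'(0⁻) and the δ term gives −(2mα/ℏ²)ψ(0).
With ψ ∝ e^{−κ|x|} this yields −2κ = −2mα/ℏ², so κ = mα/ℏ² = 5.569.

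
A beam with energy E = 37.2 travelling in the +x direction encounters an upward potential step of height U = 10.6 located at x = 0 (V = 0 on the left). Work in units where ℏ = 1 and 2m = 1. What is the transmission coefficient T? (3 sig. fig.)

On each side the TISE gives plane waves with k = √(2m(E − V))/ℏ: k₁ = √(2·½·37.2) = 6.099, k₂ = √(2·½·26.6) = 5.158.
Continuity of ψ and ψ′ at the step yields the reflection amplitude r = (k₁ − k₂)/(k₁ + k₂) = 0.08365; thus R = |r|² = 0.006998, T = 0.9930.

T = 0.993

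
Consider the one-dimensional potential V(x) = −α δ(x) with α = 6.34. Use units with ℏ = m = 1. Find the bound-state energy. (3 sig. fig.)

E = -20.1

For x ≠ 0 the bound state is ψ ∝ e^{−κ|x|}; integrating the TISE across the delta gives the cusp condition 2κ = 2mα/ℏ², so κ = 6.340.
Then E = −ℏ²κ²/(2m) = −mα²/(2ℏ²) = -20.10.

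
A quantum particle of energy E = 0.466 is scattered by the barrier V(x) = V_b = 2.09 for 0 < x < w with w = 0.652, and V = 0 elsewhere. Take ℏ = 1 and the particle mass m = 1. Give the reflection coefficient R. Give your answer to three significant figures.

Since E < V_b the interior solution is evanescent with decay constant κ = √(2m(V_b − E))/ℏ = 1.802.
κw = 1.175, sinh(κw) = 1.465.
Matching ψ, ψ′ at both faces gives T = [1 + V_b² sinh²(κw) / (4E(V_b − E))]⁻¹ = 1/4.096 = 0.244.
R = 1 − T = 0.756.

R = 0.756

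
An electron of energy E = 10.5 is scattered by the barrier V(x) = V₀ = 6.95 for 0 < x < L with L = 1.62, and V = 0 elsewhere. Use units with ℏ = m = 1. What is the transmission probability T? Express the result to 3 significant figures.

T = 0.784

E > V₀: inside the barrier k₂ = √(2m(E − V₀))/ℏ = 2.665, k₂L = 4.317.
Matching at both interfaces gives T⁻¹ = 1 + V₀² sin²(k₂L) / [4E(E − V₀)] = 1.276, hence T = 0.784.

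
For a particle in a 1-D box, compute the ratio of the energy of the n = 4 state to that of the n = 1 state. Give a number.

16

E_n = n²π²ℏ²/(2mL²) so the ratio is n₂²/n₁² = 16/1 = 16.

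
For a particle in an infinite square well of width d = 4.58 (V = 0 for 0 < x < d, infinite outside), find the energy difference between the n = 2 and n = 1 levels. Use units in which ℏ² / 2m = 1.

ΔE = 1.41

E_n = n²π²ℏ²/(2md²), so ΔE = (2² − 1²) π²ℏ²/(2md²).
ΔE = 3 × π² / (2 × 0.5 × 4.58²) = 1.412.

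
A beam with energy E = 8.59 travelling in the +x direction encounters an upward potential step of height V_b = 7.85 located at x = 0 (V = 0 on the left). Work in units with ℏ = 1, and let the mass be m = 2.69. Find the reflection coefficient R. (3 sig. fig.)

The wavenumbers are k₁ = √(2mE)/ℏ = 6.798 on the left and k₂ = √(2m(E − V_b))/ℏ = 1.995 on the right.
Continuity of ψ and ψ′ at the step yields the reflection amplitude r = (k₁ − k₂)/(k₁ + k₂) = 0.5462; thus R = |r|² = 0.2983, T = 0.7017.

R = 0.298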